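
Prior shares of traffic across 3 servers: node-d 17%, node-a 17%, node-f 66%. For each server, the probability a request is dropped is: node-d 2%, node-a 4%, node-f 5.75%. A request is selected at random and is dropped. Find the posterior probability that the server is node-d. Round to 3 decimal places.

Unnormalized posteriors (prior × likelihood):
  node-d: 0.17 × 0.02 = 0.0034
  node-a: 0.17 × 0.04 = 0.0068
  node-f: 0.66 × 0.0575 = 0.03795
Total = 0.04815.
P(node-d | evidence) = 0.0034 / 0.04815 ≈ 0.071.

0.071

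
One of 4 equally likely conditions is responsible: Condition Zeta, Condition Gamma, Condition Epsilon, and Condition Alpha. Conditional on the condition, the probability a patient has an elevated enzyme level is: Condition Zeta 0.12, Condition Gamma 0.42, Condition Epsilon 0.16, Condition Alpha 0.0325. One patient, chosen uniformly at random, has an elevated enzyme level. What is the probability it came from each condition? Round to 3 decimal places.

With a uniform prior (1/4 each), posterior ∝ likelihood:
  Condition Zeta: 0.12
  Condition Gamma: 0.42
  Condition Epsilon: 0.16
  Condition Alpha: 0.0325
Normalizing constant = 0.7325.
P(Condition Zeta | elevated) = 0.12/0.7325 ≈ 0.164
P(Condition Gamma | elevated) = 0.42/0.7325 ≈ 0.573
P(Condition Epsilon | elevated) = 0.16/0.7325 ≈ 0.218
P(Condition Alpha | elevated) = 0.0325/0.7325 ≈ 0.044
(Check: 0.164+0.573+0.218+0.044 = 0.999.)

Condition Zeta 0.164, Condition Gamma 0.573, Condition Epsilon 0.218, Condition Alpha 0.044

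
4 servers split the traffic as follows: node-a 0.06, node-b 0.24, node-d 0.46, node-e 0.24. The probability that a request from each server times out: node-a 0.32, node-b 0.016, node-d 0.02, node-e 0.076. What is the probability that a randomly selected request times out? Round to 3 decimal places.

By Bayes' rule, posterior ∝ prior × likelihood:
  node-a: 0.06 × 0.32 = 0.0192
  node-b: 0.24 × 0.016 = 0.00384
  node-d: 0.46 × 0.02 = 0.0092
  node-e: 0.24 × 0.076 = 0.01824
P(timeout) = 0.0192 + 0.00384 + 0.0092 + 0.01824 = 0.05048 → 0.050.

0.050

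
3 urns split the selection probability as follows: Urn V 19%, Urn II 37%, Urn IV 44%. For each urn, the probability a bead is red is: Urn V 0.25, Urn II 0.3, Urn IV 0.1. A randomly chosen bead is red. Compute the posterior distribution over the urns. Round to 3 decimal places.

Urn V 0.235, Urn II 0.548, Urn IV 0.217

By Bayes' rule, posterior ∝ prior × likelihood:
  Urn V: 0.19 × 0.25 = 0.0475
  Urn II: 0.37 × 0.3 = 0.111
  Urn IV: 0.44 × 0.1 = 0.044
Total = 0.2025.
P(Urn V | red) = 0.0475/0.2025 ≈ 0.235
P(Urn II | red) = 0.111/0.2025 ≈ 0.548
P(Urn IV | red) = 0.044/0.2025 ≈ 0.217
(Check: 0.235+0.548+0.217 = 1.000.)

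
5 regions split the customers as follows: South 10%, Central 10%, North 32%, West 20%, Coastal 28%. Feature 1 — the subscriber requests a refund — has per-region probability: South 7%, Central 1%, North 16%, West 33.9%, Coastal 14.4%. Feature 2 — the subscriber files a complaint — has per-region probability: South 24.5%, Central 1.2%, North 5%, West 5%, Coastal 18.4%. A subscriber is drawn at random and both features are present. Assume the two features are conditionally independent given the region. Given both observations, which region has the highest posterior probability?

Coastal

Compute prior × likelihood for every hypothesis:
  South: 0.1 × 0.07 × 0.245 = 0.001715
  Central: 0.1 × 0.01 × 0.012 = 0.000012
  North: 0.32 × 0.16 × 0.05 = 0.00256
  West: 0.2 × 0.339 × 0.05 = 0.00339
  Coastal: 0.28 × 0.144 × 0.184 = 0.00741888
Total = 0.01509588.
Largest term belongs to Coastal, so Coastal is most probable.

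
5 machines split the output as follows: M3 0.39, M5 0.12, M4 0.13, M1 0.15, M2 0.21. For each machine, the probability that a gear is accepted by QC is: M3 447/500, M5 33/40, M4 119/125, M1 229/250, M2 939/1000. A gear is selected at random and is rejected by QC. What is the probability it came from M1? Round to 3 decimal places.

0.134

Taking complements, P(rejected | each) = M3 0.106, M5 0.175, M4 0.048, M1 0.084, M2 0.061.
Prior × likelihood for each hypothesis:
  M3: 0.39 × 0.106 = 0.04134
  M5: 0.12 × 0.175 = 0.021
  M4: 0.13 × 0.048 = 0.00624
  M1: 0.15 × 0.084 = 0.0126
  M2: 0.21 × 0.061 = 0.01281
Normalizing constant = 0.09399.
P(M1 | evidence) = 0.0126 / 0.09399 ≈ 0.134.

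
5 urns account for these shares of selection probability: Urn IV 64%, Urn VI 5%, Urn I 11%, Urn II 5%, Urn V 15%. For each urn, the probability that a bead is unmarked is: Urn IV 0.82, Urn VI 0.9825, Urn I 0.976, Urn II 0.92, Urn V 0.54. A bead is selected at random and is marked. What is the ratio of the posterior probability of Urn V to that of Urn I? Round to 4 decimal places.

26.1364

Taking complements, P(marked | each) = Urn IV 0.18, Urn VI 0.0175, Urn I 0.024, Urn II 0.08, Urn V 0.46.
Compute prior × likelihood for every hypothesis:
  Urn IV: 0.64 × 0.18 = 0.1152
  Urn VI: 0.05 × 0.0175 = 0.000875
  Urn I: 0.11 × 0.024 = 0.00264
  Urn II: 0.05 × 0.08 = 0.004
  Urn V: 0.15 × 0.46 = 0.069
Sum = 0.191715.
The ratio is 0.069 / 0.00264 (the normalizer cancels) = 26.1364.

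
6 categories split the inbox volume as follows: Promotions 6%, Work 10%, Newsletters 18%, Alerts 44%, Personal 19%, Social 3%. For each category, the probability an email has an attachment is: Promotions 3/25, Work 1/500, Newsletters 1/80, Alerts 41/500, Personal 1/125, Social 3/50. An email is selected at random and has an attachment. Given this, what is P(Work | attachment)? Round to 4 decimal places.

0.0041

Prior × likelihood for each hypothesis:
  Promotions: 0.06 × 0.12 = 0.0072
  Work: 0.1 × 0.002 = 0.0002
  Newsletters: 0.18 × 0.0125 = 0.00225
  Alerts: 0.44 × 0.082 = 0.03608
  Personal: 0.19 × 0.008 = 0.00152
  Social: 0.03 × 0.06 = 0.0018
Sum = 0.04905.
P(Work | evidence) = 0.0002 / 0.04905 ≈ 0.0041.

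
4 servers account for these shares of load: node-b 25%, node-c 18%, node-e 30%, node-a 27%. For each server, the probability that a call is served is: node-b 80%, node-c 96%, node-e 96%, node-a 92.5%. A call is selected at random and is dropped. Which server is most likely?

node-b

Taking complements, P(dropped | each) = node-b 0.2, node-c 0.04, node-e 0.04, node-a 0.075.
Unnormalized posteriors (prior × likelihood):
  node-b: 0.25 × 0.2 = 0.05
  node-c: 0.18 × 0.04 = 0.0072
  node-e: 0.3 × 0.04 = 0.012
  node-a: 0.27 × 0.075 = 0.02025
Normalizing constant = 0.08945.
Largest term belongs to node-b, so node-b is most probable.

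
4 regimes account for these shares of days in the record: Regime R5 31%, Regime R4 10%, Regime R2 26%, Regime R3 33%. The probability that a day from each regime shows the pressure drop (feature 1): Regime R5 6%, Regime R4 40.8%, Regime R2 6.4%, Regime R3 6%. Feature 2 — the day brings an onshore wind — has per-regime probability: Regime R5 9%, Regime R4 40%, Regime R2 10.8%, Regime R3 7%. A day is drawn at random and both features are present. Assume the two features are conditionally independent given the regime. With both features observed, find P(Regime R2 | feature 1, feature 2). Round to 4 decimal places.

0.0849

Unnormalized posteriors (prior × likelihood):
  Regime R5: 0.31 × 0.06 × 0.09 = 0.001674
  Regime R4: 0.1 × 0.408 × 0.4 = 0.01632
  Regime R2: 0.26 × 0.064 × 0.108 = 0.00179712
  Regime R3: 0.33 × 0.06 × 0.07 = 0.001386
Normalizing constant = 0.02117712.
P(Regime R2 | evidence) = 0.00179712 / 0.02117712 ≈ 0.0849.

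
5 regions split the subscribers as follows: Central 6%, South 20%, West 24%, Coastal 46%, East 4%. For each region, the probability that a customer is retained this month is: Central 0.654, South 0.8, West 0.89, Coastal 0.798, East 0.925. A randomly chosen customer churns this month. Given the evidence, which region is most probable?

Taking complements, P(churn | each) = Central 0.346, South 0.2, West 0.11, Coastal 0.202, East 0.075.
Unnormalized posteriors (prior × likelihood):
  Central: 0.06 × 0.346 = 0.02076
  South: 0.2 × 0.2 = 0.04
  West: 0.24 × 0.11 = 0.0264
  Coastal: 0.46 × 0.202 = 0.09292
  East: 0.04 × 0.075 = 0.003
Total = 0.18308.
Largest term belongs to Coastal, so Coastal is most probable.

Coastal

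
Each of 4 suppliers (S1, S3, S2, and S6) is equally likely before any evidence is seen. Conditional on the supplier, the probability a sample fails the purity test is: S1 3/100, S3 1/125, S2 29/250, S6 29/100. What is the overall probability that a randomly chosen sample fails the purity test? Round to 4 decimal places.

0.1110

With a uniform prior (1/4 each), posterior ∝ likelihood:
  S1: 0.03
  S3: 0.008
  S2: 0.116
  S6: 0.29
P(off-spec) = (1/4) × (0.03 + 0.008 + 0.116 + 0.29) = 0.444/4 ≈ 0.1110.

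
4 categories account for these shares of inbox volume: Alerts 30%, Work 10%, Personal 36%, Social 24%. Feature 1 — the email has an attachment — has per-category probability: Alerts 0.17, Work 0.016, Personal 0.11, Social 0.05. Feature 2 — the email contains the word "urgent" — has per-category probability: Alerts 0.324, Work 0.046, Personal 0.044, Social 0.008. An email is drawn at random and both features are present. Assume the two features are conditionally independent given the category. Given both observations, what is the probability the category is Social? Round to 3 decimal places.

Compute prior × likelihood for every hypothesis:
  Alerts: 0.3 × 0.17 × 0.324 = 0.016524
  Work: 0.1 × 0.016 × 0.046 = 0.0000736
  Personal: 0.36 × 0.11 × 0.044 = 0.0017424
  Social: 0.24 × 0.05 × 0.008 = 0.000096
Normalizing constant = 0.018436.
P(Social | evidence) = 0.000096 / 0.018436 ≈ 0.005.

0.005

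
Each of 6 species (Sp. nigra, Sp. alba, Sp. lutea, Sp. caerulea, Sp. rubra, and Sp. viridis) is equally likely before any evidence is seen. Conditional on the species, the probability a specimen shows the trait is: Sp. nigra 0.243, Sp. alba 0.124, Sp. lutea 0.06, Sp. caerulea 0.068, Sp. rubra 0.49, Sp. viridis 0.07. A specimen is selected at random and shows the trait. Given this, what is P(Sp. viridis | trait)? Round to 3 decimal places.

With a uniform prior (1/6 each), posterior ∝ likelihood:
  Sp. nigra: 0.243
  Sp. alba: 0.124
  Sp. lutea: 0.06
  Sp. caerulea: 0.068
  Sp. rubra: 0.49
  Sp. viridis: 0.07
Total = 1.055.
P(Sp. viridis | evidence) = 0.07 / 1.055 ≈ 0.066.

0.066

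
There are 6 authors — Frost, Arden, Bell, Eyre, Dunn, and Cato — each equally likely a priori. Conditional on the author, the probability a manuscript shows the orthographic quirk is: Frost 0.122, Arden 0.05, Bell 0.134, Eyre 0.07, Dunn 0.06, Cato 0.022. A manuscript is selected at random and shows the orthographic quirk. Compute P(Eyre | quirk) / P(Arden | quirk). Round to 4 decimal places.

With a uniform prior (1/6 each), posterior ∝ likelihood:
  Frost: 0.122
  Arden: 0.05
  Bell: 0.134
  Eyre: 0.07
  Dunn: 0.06
  Cato: 0.022
Normalizing constant = 0.458.
The ratio is 0.07 / 0.05 (the normalizer cancels) = 1.4000.

1.4000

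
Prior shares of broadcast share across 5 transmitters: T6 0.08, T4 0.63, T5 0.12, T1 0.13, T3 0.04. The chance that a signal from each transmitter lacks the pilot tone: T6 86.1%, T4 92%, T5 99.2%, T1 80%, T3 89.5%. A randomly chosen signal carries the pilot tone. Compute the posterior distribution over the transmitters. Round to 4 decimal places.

Taking complements, P(pilot | each) = T6 0.139, T4 0.08, T5 0.008, T1 0.2, T3 0.105.
Compute prior × likelihood for every hypothesis:
  T6: 0.08 × 0.139 = 0.01112
  T4: 0.63 × 0.08 = 0.0504
  T5: 0.12 × 0.008 = 0.00096
  T1: 0.13 × 0.2 = 0.026
  T3: 0.04 × 0.105 = 0.0042
Normalizing constant = 0.09268.
P(T6 | pilot) = 0.01112/0.09268 ≈ 0.1200
P(T4 | pilot) = 0.0504/0.09268 ≈ 0.5438
P(T5 | pilot) = 0.00096/0.09268 ≈ 0.0104
P(T1 | pilot) = 0.026/0.09268 ≈ 0.2805
P(T3 | pilot) = 0.0042/0.09268 ≈ 0.0453
(Check: 0.1200+0.5438+0.0104+0.2805+0.0453 = 1.0000.)

T6 0.1200, T4 0.5438, T5 0.0104, T1 0.2805, T3 0.0453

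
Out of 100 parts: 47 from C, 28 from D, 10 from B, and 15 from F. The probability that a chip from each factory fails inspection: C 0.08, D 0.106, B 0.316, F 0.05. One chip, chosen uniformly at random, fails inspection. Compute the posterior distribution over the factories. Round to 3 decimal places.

C 0.353, D 0.279, B 0.297, F 0.071

Compute prior × likelihood for every hypothesis:
  C: 0.47 × 0.08 = 0.0376
  D: 0.28 × 0.106 = 0.02968
  B: 0.1 × 0.316 = 0.0316
  F: 0.15 × 0.05 = 0.0075
Sum = 0.10638.
P(C | nonconforming) = 0.0376/0.10638 ≈ 0.353
P(D | nonconforming) = 0.02968/0.10638 ≈ 0.279
P(B | nonconforming) = 0.0316/0.10638 ≈ 0.297
P(F | nonconforming) = 0.0075/0.10638 ≈ 0.071
(Check: 0.353+0.279+0.297+0.071 = 1.000.)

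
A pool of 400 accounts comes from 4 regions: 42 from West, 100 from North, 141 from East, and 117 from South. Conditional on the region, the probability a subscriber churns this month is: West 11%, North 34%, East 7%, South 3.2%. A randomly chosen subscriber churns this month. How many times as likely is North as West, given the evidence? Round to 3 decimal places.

By Bayes' rule, posterior ∝ prior × likelihood:
  West: 0.105 × 0.11 = 0.01155
  North: 0.25 × 0.34 = 0.085
  East: 0.3525 × 0.07 = 0.024675
  South: 0.2925 × 0.032 = 0.00936
Normalizing constant = 0.130585.
The ratio is 0.085 / 0.01155 (the normalizer cancels) = 7.359.

7.359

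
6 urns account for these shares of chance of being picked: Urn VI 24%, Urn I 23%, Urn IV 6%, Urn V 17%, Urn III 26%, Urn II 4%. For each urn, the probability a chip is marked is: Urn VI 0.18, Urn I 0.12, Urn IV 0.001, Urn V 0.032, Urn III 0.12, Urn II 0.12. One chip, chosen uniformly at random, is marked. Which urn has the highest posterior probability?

Urn VI

Unnormalized posteriors (prior × likelihood):
  Urn VI: 0.24 × 0.18 = 0.0432
  Urn I: 0.23 × 0.12 = 0.0276
  Urn IV: 0.06 × 0.001 = 0.00006
  Urn V: 0.17 × 0.032 = 0.00544
  Urn III: 0.26 × 0.12 = 0.0312
  Urn II: 0.04 × 0.12 = 0.0048
Total = 0.1123.
Largest term belongs to Urn VI, so Urn VI is most probable.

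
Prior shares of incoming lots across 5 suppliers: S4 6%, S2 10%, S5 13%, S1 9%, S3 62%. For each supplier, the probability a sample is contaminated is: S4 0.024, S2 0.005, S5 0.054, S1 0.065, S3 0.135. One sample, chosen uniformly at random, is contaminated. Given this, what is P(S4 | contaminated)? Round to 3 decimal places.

By Bayes' rule, posterior ∝ prior × likelihood:
  S4: 0.06 × 0.024 = 0.00144
  S2: 0.1 × 0.005 = 0.0005
  S5: 0.13 × 0.054 = 0.00702
  S1: 0.09 × 0.065 = 0.00585
  S3: 0.62 × 0.135 = 0.0837
Total = 0.09851.
P(S4 | evidence) = 0.00144 / 0.09851 ≈ 0.015.

0.015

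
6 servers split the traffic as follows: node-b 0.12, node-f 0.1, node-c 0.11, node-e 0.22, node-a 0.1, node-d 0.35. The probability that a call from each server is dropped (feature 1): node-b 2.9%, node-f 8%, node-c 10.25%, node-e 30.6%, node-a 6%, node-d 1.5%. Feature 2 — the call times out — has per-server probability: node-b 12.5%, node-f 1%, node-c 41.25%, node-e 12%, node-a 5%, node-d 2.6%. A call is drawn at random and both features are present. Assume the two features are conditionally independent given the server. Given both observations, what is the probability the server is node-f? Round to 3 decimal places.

0.006

Compute prior × likelihood for every hypothesis:
  node-b: 0.12 × 0.029 × 0.125 = 0.000435
  node-f: 0.1 × 0.08 × 0.01 = 0.00008
  node-c: 0.11 × 0.1025 × 0.4125 = 0.0046509375
  node-e: 0.22 × 0.306 × 0.12 = 0.0080784
  node-a: 0.1 × 0.06 × 0.05 = 0.0003
  node-d: 0.35 × 0.015 × 0.026 = 0.0001365
Total = 0.0136808375.
P(node-f | evidence) = 0.00008 / 0.0136808375 ≈ 0.006.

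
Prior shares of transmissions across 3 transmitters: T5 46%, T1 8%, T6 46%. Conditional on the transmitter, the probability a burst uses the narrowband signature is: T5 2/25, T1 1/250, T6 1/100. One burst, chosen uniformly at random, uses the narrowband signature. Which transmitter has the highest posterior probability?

Prior × likelihood for each hypothesis:
  T5: 0.46 × 0.08 = 0.0368
  T1: 0.08 × 0.004 = 0.00032
  T6: 0.46 × 0.01 = 0.0046
Total = 0.04172.
Largest term belongs to T5, so T5 is most probable.

T5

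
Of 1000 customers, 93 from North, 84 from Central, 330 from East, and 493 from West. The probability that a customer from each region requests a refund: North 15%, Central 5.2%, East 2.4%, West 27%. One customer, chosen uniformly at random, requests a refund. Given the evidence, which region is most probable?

Compute prior × likelihood for every hypothesis:
  North: 0.093 × 0.15 = 0.01395
  Central: 0.084 × 0.052 = 0.004368
  East: 0.33 × 0.024 = 0.00792
  West: 0.493 × 0.27 = 0.13311
Sum = 0.159348.
Largest term belongs to West, so West is most probable.

West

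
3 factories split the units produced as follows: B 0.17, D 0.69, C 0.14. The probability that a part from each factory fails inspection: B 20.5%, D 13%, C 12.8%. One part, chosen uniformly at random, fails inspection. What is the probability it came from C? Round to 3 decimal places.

Unnormalized posteriors (prior × likelihood):
  B: 0.17 × 0.205 = 0.03485
  D: 0.69 × 0.13 = 0.0897
  C: 0.14 × 0.128 = 0.01792
Total = 0.14247.
P(C | evidence) = 0.01792 / 0.14247 ≈ 0.126.

0.126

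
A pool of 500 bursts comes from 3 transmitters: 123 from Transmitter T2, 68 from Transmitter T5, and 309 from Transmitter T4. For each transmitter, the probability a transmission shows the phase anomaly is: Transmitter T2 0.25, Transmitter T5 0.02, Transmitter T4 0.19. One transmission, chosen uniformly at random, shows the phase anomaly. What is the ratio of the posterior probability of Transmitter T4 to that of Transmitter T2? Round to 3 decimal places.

1.909

By Bayes' rule, posterior ∝ prior × likelihood:
  Transmitter T2: 0.246 × 0.25 = 0.0615
  Transmitter T5: 0.136 × 0.02 = 0.00272
  Transmitter T4: 0.618 × 0.19 = 0.11742
Sum = 0.18164.
The ratio is 0.11742 / 0.0615 (the normalizer cancels) = 1.909.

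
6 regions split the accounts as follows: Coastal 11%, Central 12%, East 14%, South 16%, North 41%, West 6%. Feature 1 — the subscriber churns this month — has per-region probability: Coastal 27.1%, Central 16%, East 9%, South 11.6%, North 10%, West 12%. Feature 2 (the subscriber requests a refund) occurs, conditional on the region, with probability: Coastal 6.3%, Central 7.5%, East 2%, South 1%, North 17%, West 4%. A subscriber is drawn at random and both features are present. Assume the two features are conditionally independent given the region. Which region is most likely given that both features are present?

North

Unnormalized posteriors (prior × likelihood):
  Coastal: 0.11 × 0.271 × 0.063 = 0.00187803
  Central: 0.12 × 0.16 × 0.075 = 0.00144
  East: 0.14 × 0.09 × 0.02 = 0.000252
  South: 0.16 × 0.116 × 0.01 = 0.0001856
  North: 0.41 × 0.1 × 0.17 = 0.00697
  West: 0.06 × 0.12 × 0.04 = 0.000288
Total = 0.01101363.
Largest term belongs to North, so North is most probable.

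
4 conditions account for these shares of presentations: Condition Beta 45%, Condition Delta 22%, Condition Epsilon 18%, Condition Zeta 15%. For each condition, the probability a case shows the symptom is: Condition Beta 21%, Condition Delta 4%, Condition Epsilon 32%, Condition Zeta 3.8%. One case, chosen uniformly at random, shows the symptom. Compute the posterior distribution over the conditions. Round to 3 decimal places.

Compute prior × likelihood for every hypothesis:
  Condition Beta: 0.45 × 0.21 = 0.0945
  Condition Delta: 0.22 × 0.04 = 0.0088
  Condition Epsilon: 0.18 × 0.32 = 0.0576
  Condition Zeta: 0.15 × 0.038 = 0.0057
Total = 0.1666.
P(Condition Beta | symptomatic) = 0.0945/0.1666 ≈ 0.567
P(Condition Delta | symptomatic) = 0.0088/0.1666 ≈ 0.053
P(Condition Epsilon | symptomatic) = 0.0576/0.1666 ≈ 0.346
P(Condition Zeta | symptomatic) = 0.0057/0.1666 ≈ 0.034
(Check: 0.567+0.053+0.346+0.034 = 1.000.)

Condition Beta 0.567, Condition Delta 0.053, Condition Epsilon 0.346, Condition Zeta 0.034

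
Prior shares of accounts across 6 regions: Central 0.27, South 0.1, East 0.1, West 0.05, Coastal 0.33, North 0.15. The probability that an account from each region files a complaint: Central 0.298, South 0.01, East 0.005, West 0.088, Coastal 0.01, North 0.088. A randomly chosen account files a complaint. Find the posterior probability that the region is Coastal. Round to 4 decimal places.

0.0321

Compute prior × likelihood for every hypothesis:
  Central: 0.27 × 0.298 = 0.08046
  South: 0.1 × 0.01 = 0.001
  East: 0.1 × 0.005 = 0.0005
  West: 0.05 × 0.088 = 0.0044
  Coastal: 0.33 × 0.01 = 0.0033
  North: 0.15 × 0.088 = 0.0132
Normalizing constant = 0.10286.
P(Coastal | evidence) = 0.0033 / 0.10286 ≈ 0.0321.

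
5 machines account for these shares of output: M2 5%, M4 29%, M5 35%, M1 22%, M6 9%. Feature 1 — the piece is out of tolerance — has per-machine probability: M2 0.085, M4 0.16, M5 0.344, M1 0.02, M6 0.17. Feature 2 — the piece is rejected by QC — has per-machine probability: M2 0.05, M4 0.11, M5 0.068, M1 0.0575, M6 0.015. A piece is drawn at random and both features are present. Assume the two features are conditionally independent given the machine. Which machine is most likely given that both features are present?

Compute prior × likelihood for every hypothesis:
  M2: 0.05 × 0.085 × 0.05 = 0.0002125
  M4: 0.29 × 0.16 × 0.11 = 0.005104
  M5: 0.35 × 0.344 × 0.068 = 0.0081872
  M1: 0.22 × 0.02 × 0.0575 = 0.000253
  M6: 0.09 × 0.17 × 0.015 = 0.0002295
Total = 0.0139862.
Largest term belongs to M5, so M5 is most probable.

M5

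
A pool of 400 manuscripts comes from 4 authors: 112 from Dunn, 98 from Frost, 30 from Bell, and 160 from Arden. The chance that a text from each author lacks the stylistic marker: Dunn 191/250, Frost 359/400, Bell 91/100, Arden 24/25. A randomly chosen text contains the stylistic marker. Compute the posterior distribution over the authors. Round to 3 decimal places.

Taking complements, P(marker | each) = Dunn 0.236, Frost 0.1025, Bell 0.09, Arden 0.04.
Prior × likelihood for each hypothesis:
  Dunn: 0.28 × 0.236 = 0.06608
  Frost: 0.245 × 0.1025 = 0.0251125
  Bell: 0.075 × 0.09 = 0.00675
  Arden: 0.4 × 0.04 = 0.016
Total = 0.1139425.
P(Dunn | marker) = 0.06608/0.1139425 ≈ 0.580
P(Frost | marker) = 0.0251125/0.1139425 ≈ 0.220
P(Bell | marker) = 0.00675/0.1139425 ≈ 0.059
P(Arden | marker) = 0.016/0.1139425 ≈ 0.140
(Check: 0.580+0.220+0.059+0.140 = 0.999.)

Dunn 0.580, Frost 0.220, Bell 0.059, Arden 0.140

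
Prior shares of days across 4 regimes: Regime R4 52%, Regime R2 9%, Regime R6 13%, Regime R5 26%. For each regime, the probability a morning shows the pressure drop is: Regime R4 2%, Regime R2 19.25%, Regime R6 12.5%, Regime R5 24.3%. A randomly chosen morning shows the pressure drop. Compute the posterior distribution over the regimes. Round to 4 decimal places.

Compute prior × likelihood for every hypothesis:
  Regime R4: 0.52 × 0.02 = 0.0104
  Regime R2: 0.09 × 0.1925 = 0.017325
  Regime R6: 0.13 × 0.125 = 0.01625
  Regime R5: 0.26 × 0.243 = 0.06318
Normalizing constant = 0.107155.
P(Regime R4 | drop) = 0.0104/0.107155 ≈ 0.0971
P(Regime R2 | drop) = 0.017325/0.107155 ≈ 0.1617
P(Regime R6 | drop) = 0.01625/0.107155 ≈ 0.1516
P(Regime R5 | drop) = 0.06318/0.107155 ≈ 0.5896

Regime R4 0.0971, Regime R2 0.1617, Regime R6 0.1516, Regime R5 0.5896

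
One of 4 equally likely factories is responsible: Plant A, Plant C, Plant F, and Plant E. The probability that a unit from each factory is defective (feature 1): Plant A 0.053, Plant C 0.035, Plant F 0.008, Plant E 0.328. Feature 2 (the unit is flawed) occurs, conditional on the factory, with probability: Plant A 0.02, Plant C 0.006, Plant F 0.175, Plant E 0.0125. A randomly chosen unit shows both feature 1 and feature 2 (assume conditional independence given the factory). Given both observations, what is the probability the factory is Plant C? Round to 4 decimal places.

0.0310

Since the prior is uniform, the posterior is proportional to the likelihood:
  Plant A: 0.053 × 0.02 = 0.00106
  Plant C: 0.035 × 0.006 = 0.00021
  Plant F: 0.008 × 0.175 = 0.0014
  Plant E: 0.328 × 0.0125 = 0.0041
Total = 0.00677.
P(Plant C | evidence) = 0.00021 / 0.00677 ≈ 0.0310.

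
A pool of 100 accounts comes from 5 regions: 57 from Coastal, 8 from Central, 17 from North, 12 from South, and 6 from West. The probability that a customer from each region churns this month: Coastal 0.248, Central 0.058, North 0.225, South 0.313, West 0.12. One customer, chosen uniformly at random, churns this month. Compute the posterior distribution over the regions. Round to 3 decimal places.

By Bayes' rule, posterior ∝ prior × likelihood:
  Coastal: 0.57 × 0.248 = 0.14136
  Central: 0.08 × 0.058 = 0.00464
  North: 0.17 × 0.225 = 0.03825
  South: 0.12 × 0.313 = 0.03756
  West: 0.06 × 0.12 = 0.0072
Normalizing constant = 0.22901.
P(Coastal | churn) = 0.14136/0.22901 ≈ 0.617
P(Central | churn) = 0.00464/0.22901 ≈ 0.020
P(North | churn) = 0.03825/0.22901 ≈ 0.167
P(South | churn) = 0.03756/0.22901 ≈ 0.164
P(West | churn) = 0.0072/0.22901 ≈ 0.031
(Check: 0.617+0.020+0.167+0.164+0.031 = 0.999.)

Coastal 0.617, Central 0.020, North 0.167, South 0.164, West 0.031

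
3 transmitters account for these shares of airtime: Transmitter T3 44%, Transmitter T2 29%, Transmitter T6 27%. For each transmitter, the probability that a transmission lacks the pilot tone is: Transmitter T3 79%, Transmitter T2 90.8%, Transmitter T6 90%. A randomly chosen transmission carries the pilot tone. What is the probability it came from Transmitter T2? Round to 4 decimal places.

0.1826

Taking complements, P(pilot | each) = Transmitter T3 0.21, Transmitter T2 0.092, Transmitter T6 0.1.
Compute prior × likelihood for every hypothesis:
  Transmitter T3: 0.44 × 0.21 = 0.0924
  Transmitter T2: 0.29 × 0.092 = 0.02668
  Transmitter T6: 0.27 × 0.1 = 0.027
Sum = 0.14608.
P(Transmitter T2 | evidence) = 0.02668 / 0.14608 ≈ 0.1826.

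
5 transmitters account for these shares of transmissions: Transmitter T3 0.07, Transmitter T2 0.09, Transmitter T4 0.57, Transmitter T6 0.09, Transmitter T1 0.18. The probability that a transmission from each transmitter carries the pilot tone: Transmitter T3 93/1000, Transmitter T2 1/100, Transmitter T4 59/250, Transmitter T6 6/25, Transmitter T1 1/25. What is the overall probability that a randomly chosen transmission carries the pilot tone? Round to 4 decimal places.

Unnormalized posteriors (prior × likelihood):
  Transmitter T3: 0.07 × 0.093 = 0.00651
  Transmitter T2: 0.09 × 0.01 = 0.0009
  Transmitter T4: 0.57 × 0.236 = 0.13452
  Transmitter T6: 0.09 × 0.24 = 0.0216
  Transmitter T1: 0.18 × 0.04 = 0.0072
P(pilot) = 0.00651 + 0.0009 + 0.13452 + 0.0216 + 0.0072 = 0.17073 → 0.1707.

0.1707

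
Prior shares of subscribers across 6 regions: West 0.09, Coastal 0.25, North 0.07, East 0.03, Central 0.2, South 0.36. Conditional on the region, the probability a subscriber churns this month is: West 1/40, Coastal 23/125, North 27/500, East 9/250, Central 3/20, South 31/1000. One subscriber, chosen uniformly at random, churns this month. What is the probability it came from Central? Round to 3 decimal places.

0.318

Compute prior × likelihood for every hypothesis:
  West: 0.09 × 0.025 = 0.00225
  Coastal: 0.25 × 0.184 = 0.046
  North: 0.07 × 0.054 = 0.00378
  East: 0.03 × 0.036 = 0.00108
  Central: 0.2 × 0.15 = 0.03
  South: 0.36 × 0.031 = 0.01116
Total = 0.09427.
P(Central | evidence) = 0.03 / 0.09427 ≈ 0.318.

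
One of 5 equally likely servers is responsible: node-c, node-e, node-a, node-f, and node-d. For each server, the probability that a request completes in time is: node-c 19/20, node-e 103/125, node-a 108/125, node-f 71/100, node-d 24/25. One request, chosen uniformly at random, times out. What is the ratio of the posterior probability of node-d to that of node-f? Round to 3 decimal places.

Taking complements, P(timeout | each) = node-c 0.05, node-e 0.176, node-a 0.136, node-f 0.29, node-d 0.04.
Since the prior is uniform, the posterior is proportional to the likelihood:
  node-c: 0.05
  node-e: 0.176
  node-a: 0.136
  node-f: 0.29
  node-d: 0.04
Normalizing constant = 0.692.
The ratio is 0.04 / 0.29 (the normalizer cancels) = 0.138.

0.138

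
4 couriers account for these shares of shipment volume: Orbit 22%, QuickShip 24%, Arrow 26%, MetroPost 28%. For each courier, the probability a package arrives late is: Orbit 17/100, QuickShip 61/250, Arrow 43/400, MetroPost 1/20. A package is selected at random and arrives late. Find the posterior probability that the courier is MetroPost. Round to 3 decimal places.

By Bayes' rule, posterior ∝ prior × likelihood:
  Orbit: 0.22 × 0.17 = 0.0374
  QuickShip: 0.24 × 0.244 = 0.05856
  Arrow: 0.26 × 0.1075 = 0.02795
  MetroPost: 0.28 × 0.05 = 0.014
Sum = 0.13791.
P(MetroPost | evidence) = 0.014 / 0.13791 ≈ 0.102.

0.102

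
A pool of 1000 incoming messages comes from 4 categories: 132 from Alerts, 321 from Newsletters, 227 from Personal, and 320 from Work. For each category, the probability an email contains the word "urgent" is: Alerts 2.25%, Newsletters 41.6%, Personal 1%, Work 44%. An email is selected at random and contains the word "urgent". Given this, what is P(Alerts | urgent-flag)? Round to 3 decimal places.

Prior × likelihood for each hypothesis:
  Alerts: 0.132 × 0.0225 = 0.00297
  Newsletters: 0.321 × 0.416 = 0.133536
  Personal: 0.227 × 0.01 = 0.00227
  Work: 0.32 × 0.44 = 0.1408
Sum = 0.279576.
P(Alerts | evidence) = 0.00297 / 0.279576 ≈ 0.011.

0.011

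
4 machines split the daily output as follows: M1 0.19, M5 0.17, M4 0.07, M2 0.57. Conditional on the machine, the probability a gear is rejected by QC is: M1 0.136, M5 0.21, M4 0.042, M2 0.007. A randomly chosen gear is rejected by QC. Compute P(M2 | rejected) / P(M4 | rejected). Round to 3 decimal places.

1.357

Prior × likelihood for each hypothesis:
  M1: 0.19 × 0.136 = 0.02584
  M5: 0.17 × 0.21 = 0.0357
  M4: 0.07 × 0.042 = 0.00294
  M2: 0.57 × 0.007 = 0.00399
Sum = 0.06847.
The ratio is 0.00399 / 0.00294 (the normalizer cancels) = 1.357.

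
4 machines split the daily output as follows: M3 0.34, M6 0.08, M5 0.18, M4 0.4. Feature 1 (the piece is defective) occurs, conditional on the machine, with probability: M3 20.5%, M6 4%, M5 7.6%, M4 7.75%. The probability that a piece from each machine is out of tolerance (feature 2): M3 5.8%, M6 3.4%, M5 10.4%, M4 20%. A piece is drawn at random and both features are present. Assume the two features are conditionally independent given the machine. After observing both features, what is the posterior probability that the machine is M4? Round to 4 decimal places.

0.5266

By Bayes' rule, posterior ∝ prior × likelihood:
  M3: 0.34 × 0.205 × 0.058 = 0.0040426
  M6: 0.08 × 0.04 × 0.034 = 0.0001088
  M5: 0.18 × 0.076 × 0.104 = 0.00142272
  M4: 0.4 × 0.0775 × 0.2 = 0.0062
Normalizing constant = 0.01177412.
P(M4 | evidence) = 0.0062 / 0.01177412 ≈ 0.5266.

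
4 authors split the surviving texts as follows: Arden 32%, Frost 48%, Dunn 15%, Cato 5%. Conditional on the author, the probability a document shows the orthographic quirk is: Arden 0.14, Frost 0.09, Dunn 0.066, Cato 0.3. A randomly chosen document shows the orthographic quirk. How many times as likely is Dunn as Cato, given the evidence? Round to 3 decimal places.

0.660

Prior × likelihood for each hypothesis:
  Arden: 0.32 × 0.14 = 0.0448
  Frost: 0.48 × 0.09 = 0.0432
  Dunn: 0.15 × 0.066 = 0.0099
  Cato: 0.05 × 0.3 = 0.015
Sum = 0.1129.
The ratio is 0.0099 / 0.015 (the normalizer cancels) = 0.660.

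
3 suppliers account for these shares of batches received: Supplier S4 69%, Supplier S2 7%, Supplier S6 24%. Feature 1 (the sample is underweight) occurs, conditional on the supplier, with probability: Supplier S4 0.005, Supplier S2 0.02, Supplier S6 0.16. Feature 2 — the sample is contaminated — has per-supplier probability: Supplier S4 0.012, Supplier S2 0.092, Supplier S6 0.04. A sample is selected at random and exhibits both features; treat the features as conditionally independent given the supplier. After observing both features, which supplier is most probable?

Prior × likelihood for each hypothesis:
  Supplier S4: 0.69 × 0.005 × 0.012 = 0.0000414
  Supplier S2: 0.07 × 0.02 × 0.092 = 0.0001288
  Supplier S6: 0.24 × 0.16 × 0.04 = 0.001536
Total = 0.0017062.
Largest term belongs to Supplier S6, so Supplier S6 is most probable.

Supplier S6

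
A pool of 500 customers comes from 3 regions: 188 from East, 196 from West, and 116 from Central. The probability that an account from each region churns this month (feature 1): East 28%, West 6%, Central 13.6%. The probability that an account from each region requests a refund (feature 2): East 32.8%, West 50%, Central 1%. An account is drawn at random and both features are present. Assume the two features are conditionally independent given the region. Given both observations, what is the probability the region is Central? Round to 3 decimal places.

Prior × likelihood for each hypothesis:
  East: 0.376 × 0.28 × 0.328 = 0.03453184
  West: 0.392 × 0.06 × 0.5 = 0.01176
  Central: 0.232 × 0.136 × 0.01 = 0.00031552
Total = 0.04660736.
P(Central | evidence) = 0.00031552 / 0.04660736 ≈ 0.007.

0.007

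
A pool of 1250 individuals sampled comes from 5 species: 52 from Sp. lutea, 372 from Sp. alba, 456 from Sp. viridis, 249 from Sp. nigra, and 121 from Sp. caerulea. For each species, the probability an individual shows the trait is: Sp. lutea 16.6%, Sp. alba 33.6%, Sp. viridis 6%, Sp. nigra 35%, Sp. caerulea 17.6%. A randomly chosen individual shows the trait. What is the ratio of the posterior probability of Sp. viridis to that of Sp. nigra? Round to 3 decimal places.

Unnormalized posteriors (prior × likelihood):
  Sp. lutea: 0.0416 × 0.166 = 0.0069056
  Sp. alba: 0.2976 × 0.336 = 0.0999936
  Sp. viridis: 0.3648 × 0.06 = 0.021888
  Sp. nigra: 0.1992 × 0.35 = 0.06972
  Sp. caerulea: 0.0968 × 0.176 = 0.0170368
Sum = 0.215544.
The ratio is 0.021888 / 0.06972 (the normalizer cancels) = 0.314.

0.314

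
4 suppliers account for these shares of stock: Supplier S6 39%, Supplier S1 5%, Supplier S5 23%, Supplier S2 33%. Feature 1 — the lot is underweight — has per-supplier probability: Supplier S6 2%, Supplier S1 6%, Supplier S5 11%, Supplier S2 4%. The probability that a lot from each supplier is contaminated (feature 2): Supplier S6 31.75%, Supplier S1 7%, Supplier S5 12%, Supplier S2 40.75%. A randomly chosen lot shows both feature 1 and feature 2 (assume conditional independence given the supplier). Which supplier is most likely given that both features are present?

Supplier S2

Prior × likelihood for each hypothesis:
  Supplier S6: 0.39 × 0.02 × 0.3175 = 0.0024765
  Supplier S1: 0.05 × 0.06 × 0.07 = 0.00021
  Supplier S5: 0.23 × 0.11 × 0.12 = 0.003036
  Supplier S2: 0.33 × 0.04 × 0.4075 = 0.005379
Normalizing constant = 0.0111015.
Largest term belongs to Supplier S2, so Supplier S2 is most probable.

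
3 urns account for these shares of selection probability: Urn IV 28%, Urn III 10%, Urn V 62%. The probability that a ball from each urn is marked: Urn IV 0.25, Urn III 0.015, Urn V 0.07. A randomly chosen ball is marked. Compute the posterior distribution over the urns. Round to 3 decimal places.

Urn IV 0.609, Urn III 0.013, Urn V 0.378

Compute prior × likelihood for every hypothesis:
  Urn IV: 0.28 × 0.25 = 0.07
  Urn III: 0.1 × 0.015 = 0.0015
  Urn V: 0.62 × 0.07 = 0.0434
Normalizing constant = 0.1149.
P(Urn IV | marked) = 0.07/0.1149 ≈ 0.609
P(Urn III | marked) = 0.0015/0.1149 ≈ 0.013
P(Urn V | marked) = 0.0434/0.1149 ≈ 0.378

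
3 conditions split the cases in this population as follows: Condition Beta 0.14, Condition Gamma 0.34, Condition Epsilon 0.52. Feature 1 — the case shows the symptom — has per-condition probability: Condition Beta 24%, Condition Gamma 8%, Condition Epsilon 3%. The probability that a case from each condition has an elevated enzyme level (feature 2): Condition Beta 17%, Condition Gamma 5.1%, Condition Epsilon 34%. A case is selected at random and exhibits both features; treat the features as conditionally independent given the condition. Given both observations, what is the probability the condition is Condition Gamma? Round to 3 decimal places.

Compute prior × likelihood for every hypothesis:
  Condition Beta: 0.14 × 0.24 × 0.17 = 0.005712
  Condition Gamma: 0.34 × 0.08 × 0.051 = 0.0013872
  Condition Epsilon: 0.52 × 0.03 × 0.34 = 0.005304
Total = 0.0124032.
P(Condition Gamma | evidence) = 0.0013872 / 0.0124032 ≈ 0.112.

0.112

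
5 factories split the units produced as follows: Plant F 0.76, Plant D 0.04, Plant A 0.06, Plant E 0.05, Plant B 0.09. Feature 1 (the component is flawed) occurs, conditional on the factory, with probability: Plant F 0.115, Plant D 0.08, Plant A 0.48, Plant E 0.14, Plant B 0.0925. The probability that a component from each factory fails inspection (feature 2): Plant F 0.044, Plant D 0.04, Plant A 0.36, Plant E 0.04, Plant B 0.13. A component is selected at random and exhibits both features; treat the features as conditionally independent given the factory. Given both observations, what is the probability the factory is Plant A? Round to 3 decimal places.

Unnormalized posteriors (prior × likelihood):
  Plant F: 0.76 × 0.115 × 0.044 = 0.0038456
  Plant D: 0.04 × 0.08 × 0.04 = 0.000128
  Plant A: 0.06 × 0.48 × 0.36 = 0.010368
  Plant E: 0.05 × 0.14 × 0.04 = 0.00028
  Plant B: 0.09 × 0.0925 × 0.13 = 0.00108225
Sum = 0.01570385.
P(Plant A | evidence) = 0.010368 / 0.01570385 ≈ 0.660.

0.660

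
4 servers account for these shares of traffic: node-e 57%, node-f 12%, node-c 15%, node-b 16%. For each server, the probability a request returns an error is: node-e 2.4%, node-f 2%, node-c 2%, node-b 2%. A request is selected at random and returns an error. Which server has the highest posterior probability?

Prior × likelihood for each hypothesis:
  node-e: 0.57 × 0.024 = 0.01368
  node-f: 0.12 × 0.02 = 0.0024
  node-c: 0.15 × 0.02 = 0.003
  node-b: 0.16 × 0.02 = 0.0032
Normalizing constant = 0.02228.
Largest term belongs to node-e, so node-e is most probable.

node-e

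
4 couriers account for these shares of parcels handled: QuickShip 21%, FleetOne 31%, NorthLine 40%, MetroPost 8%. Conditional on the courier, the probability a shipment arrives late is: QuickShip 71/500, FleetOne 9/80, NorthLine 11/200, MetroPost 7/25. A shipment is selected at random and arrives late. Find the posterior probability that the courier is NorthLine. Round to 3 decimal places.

Unnormalized posteriors (prior × likelihood):
  QuickShip: 0.21 × 0.142 = 0.02982
  FleetOne: 0.31 × 0.1125 = 0.034875
  NorthLine: 0.4 × 0.055 = 0.022
  MetroPost: 0.08 × 0.28 = 0.0224
Total = 0.109095.
P(NorthLine | evidence) = 0.022 / 0.109095 ≈ 0.202.

0.202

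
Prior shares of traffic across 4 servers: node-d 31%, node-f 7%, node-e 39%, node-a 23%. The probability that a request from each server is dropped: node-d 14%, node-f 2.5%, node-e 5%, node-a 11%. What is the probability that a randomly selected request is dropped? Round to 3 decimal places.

0.090

By Bayes' rule, posterior ∝ prior × likelihood:
  node-d: 0.31 × 0.14 = 0.0434
  node-f: 0.07 × 0.025 = 0.00175
  node-e: 0.39 × 0.05 = 0.0195
  node-a: 0.23 × 0.11 = 0.0253
P(dropped) = 0.0434 + 0.00175 + 0.0195 + 0.0253 = 0.08995 → 0.090.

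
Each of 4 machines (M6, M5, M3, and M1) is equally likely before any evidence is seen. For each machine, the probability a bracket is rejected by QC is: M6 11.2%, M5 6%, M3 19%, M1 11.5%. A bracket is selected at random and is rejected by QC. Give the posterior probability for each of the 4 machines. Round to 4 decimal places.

With a uniform prior (1/4 each), posterior ∝ likelihood:
  M6: 0.112
  M5: 0.06
  M3: 0.19
  M1: 0.115
Sum = 0.477.
P(M6 | rejected) = 0.112/0.477 ≈ 0.2348
P(M5 | rejected) = 0.06/0.477 ≈ 0.1258
P(M3 | rejected) = 0.19/0.477 ≈ 0.3983
P(M1 | rejected) = 0.115/0.477 ≈ 0.2411

M6 0.2348, M5 0.1258, M3 0.3983, M1 0.2411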